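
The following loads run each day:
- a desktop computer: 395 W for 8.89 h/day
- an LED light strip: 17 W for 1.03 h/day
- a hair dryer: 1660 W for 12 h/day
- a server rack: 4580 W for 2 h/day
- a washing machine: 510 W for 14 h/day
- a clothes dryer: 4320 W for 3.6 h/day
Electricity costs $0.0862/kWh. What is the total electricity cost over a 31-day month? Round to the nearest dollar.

$148

desktop computer: 395 W × 8.89 h × 31 d = 108,858 Wh = 108.9 kWh
LED light strip: 17 W × 1.03 h × 31 d = 543 Wh = 0.5428 kWh
hair dryer: 1660 W × 12 h × 31 d = 617,520 Wh = 617.5 kWh
server rack: 4580 W × 2 h × 31 d = 283,960 Wh = 284 kWh
washing machine: 510 W × 14 h × 31 d = 221,340 Wh = 221.3 kWh
clothes dryer: 4320 W × 3.6 h × 31 d = 482,112 Wh = 482.1 kWh
Total energy = 108.9 + 0.5428 + 617.5 + 284 + 221.3 + 482.1 = 1,714 kWh
Cost = 1,714 kWh × $0.0862 = $147.78 ≈ $148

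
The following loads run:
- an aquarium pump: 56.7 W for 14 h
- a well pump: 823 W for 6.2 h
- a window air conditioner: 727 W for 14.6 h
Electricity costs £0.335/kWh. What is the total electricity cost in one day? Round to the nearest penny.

£5.53

aquarium pump: 56.7 W × 14 h = 794 Wh = 0.7938 kWh
well pump: 823 W × 6.2 h = 5,103 Wh = 5.103 kWh
window air conditioner: 727 W × 14.6 h = 10,614 Wh = 10.61 kWh
Total energy = 0.7938 + 5.103 + 10.61 = 16.51 kWh
Cost = 16.51 kWh × £0.335 = £5.53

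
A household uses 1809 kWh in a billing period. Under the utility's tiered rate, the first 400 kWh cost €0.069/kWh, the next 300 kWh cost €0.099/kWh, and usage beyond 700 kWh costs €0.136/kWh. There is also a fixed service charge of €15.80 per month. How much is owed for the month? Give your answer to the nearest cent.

First 400 kWh × €0.069 = €27.60
Next 300 kWh × €0.099 = €29.70
Remaining 1109 kWh × €0.136 = €150.82
Energy charge = €208.12; + service €15.80 = €223.92

€223.92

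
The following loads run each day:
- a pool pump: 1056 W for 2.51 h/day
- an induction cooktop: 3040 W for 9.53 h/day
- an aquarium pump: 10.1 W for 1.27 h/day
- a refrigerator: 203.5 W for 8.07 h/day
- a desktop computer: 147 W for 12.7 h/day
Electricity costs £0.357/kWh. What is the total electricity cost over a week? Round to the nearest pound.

£88

pool pump: 1056 W × 2.51 h × 7 d = 18,554 Wh = 18.55 kWh
induction cooktop: 3040 W × 9.53 h × 7 d = 202,798 Wh = 202.8 kWh
aquarium pump: 10.1 W × 1.27 h × 7 d = 90 Wh = 0.08979 kWh
refrigerator: 203.5 W × 8.07 h × 7 d = 11,496 Wh = 11.5 kWh
desktop computer: 147 W × 12.7 h × 7 d = 13,068 Wh = 13.07 kWh
Total energy = 18.55 + 202.8 + 0.08979 + 11.5 + 13.07 = 246 kWh
Cost = 246 kWh × £0.357 = £87.82 ≈ £88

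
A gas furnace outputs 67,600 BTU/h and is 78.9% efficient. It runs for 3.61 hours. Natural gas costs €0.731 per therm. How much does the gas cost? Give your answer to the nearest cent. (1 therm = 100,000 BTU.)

Heat delivered = 67,600 BTU/h × 3.61 h = 244,036 BTU
Gas input = 244,036 / 0.789 = 309,298 BTU
= 309,298 / 100,000 = 3.093 therm
Cost = 3.093 × €0.731/therm = €2.26

€2.26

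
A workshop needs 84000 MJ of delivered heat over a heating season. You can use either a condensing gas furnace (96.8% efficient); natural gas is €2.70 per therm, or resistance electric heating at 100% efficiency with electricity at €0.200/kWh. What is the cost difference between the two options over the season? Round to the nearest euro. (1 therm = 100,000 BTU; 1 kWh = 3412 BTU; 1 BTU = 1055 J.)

Heat load = 84000 MJ = 84,000,000,000 J / 1055 = 79,620,853 BTU
Gas: input = 79,620,853 / 0.968 = 82,252,947 BTU = 822.5 therm → 822.5 × €2.70 = €2,220.83
Electric: 79,620,853 BTU / 3412 = 23,340 kWh → × €0.200 = €4,667.11
Difference = |€2,220.83 − €4,667.11| = €2,446.28 ≈ €2446

€2446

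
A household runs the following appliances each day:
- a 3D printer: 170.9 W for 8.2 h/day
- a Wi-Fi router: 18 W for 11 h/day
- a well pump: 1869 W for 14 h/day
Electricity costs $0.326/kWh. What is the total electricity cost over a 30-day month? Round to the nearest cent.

3D printer: 170.9 W × 8.2 h × 30 d = 42,041 Wh = 42.04 kWh
Wi-Fi router: 18 W × 11 h × 30 d = 5,940 Wh = 5.94 kWh
well pump: 1869 W × 14 h × 30 d = 784,980 Wh = 785 kWh
Total energy = 42.04 + 5.94 + 785 = 833 kWh
Cost = 833 kWh × $0.326 = $271.55

$271.55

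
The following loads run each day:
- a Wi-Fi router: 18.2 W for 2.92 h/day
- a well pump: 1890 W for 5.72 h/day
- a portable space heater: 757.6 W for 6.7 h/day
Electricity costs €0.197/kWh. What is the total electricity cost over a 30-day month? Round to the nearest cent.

€94.20

Wi-Fi router: 18.2 W × 2.92 h × 30 d = 1,594 Wh = 1.594 kWh
well pump: 1890 W × 5.72 h × 30 d = 324,324 Wh = 324.3 kWh
portable space heater: 757.6 W × 6.7 h × 30 d = 152,278 Wh = 152.3 kWh
Total energy = 1.594 + 324.3 + 152.3 = 478.2 kWh
Cost = 478.2 kWh × €0.197 = €94.20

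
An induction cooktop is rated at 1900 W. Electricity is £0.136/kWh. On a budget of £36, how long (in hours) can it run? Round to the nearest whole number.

Energy budget = £36 / £0.136 per kWh = 264.7 kWh = 264,706 Wh
Runtime = 264,706 Wh / 1900 W = 139.3 h

139 h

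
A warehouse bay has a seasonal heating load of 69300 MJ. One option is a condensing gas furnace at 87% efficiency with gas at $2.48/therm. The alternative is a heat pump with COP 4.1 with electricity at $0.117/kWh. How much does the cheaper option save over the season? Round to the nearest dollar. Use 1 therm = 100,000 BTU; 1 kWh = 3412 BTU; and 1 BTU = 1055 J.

Heat load = 69300 MJ = 69,300,000,000 J / 1055 = 65,687,204 BTU
Gas: input = 65,687,204 / 0.87 = 75,502,533 BTU = 755 therm → 755 × $2.48 = $1,872.46
Heat pump: 65,687,204 BTU / 3412 = 19,250 kWh heat; / 4.1 = 4,696 kWh in → × $0.117 = $549.38
Difference = |$1,872.46 − $549.38| = $1,323.08 ≈ $1323

$1323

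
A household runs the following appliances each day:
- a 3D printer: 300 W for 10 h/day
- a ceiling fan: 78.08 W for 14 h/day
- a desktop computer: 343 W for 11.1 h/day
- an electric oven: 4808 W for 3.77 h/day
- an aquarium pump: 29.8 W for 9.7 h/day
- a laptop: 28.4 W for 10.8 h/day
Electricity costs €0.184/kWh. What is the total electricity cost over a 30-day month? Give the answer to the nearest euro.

3D printer: 300 W × 10 h × 30 d = 90,000 Wh = 90 kWh
ceiling fan: 78.08 W × 14 h × 30 d = 32,794 Wh = 32.79 kWh
desktop computer: 343 W × 11.1 h × 30 d = 114,219 Wh = 114.2 kWh
electric oven: 4808 W × 3.77 h × 30 d = 543,785 Wh = 543.8 kWh
aquarium pump: 29.8 W × 9.7 h × 30 d = 8,672 Wh = 8.672 kWh
laptop: 28.4 W × 10.8 h × 30 d = 9,202 Wh = 9.202 kWh
Total energy = 90 + 32.79 + 114.2 + 543.8 + 8.672 + 9.202 = 798.7 kWh
Cost = 798.7 kWh × €0.184 = €146.96 ≈ €147

€147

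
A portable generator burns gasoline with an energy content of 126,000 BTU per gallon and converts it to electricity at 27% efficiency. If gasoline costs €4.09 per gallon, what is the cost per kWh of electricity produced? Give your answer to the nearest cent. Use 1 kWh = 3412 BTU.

€0.41

Electrical output per gallon = 126,000 BTU × 0.27 / 3412 BTU/kWh = 9.971 kWh
Cost per kWh = €4.09 / 9.971 kWh = €0.410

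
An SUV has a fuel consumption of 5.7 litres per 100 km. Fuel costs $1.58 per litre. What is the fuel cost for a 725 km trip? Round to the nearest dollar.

Fuel = 5.7 L/100 km × 725 km / 100 = 41.33 L
Cost = 41.33 L × $1.58/L = $65.29 ≈ $65

$65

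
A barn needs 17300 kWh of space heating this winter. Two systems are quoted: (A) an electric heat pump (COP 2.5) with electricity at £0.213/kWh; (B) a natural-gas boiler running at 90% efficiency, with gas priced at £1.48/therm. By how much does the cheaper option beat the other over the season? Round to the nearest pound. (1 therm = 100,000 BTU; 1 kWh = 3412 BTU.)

Heat load = 17300 kWh × 3412 = 59,027,600 BTU
Gas: input = 59,027,600 / 0.90 = 65,586,222 BTU = 655.9 therm → 655.9 × £1.48 = £970.68
Heat pump: 59,027,600 BTU / 3412 = 17,300 kWh heat; / 2.5 = 6,920 kWh in → × £0.213 = £1,473.96
Difference = |£970.68 − £1,473.96| = £503.28 ≈ £503

£503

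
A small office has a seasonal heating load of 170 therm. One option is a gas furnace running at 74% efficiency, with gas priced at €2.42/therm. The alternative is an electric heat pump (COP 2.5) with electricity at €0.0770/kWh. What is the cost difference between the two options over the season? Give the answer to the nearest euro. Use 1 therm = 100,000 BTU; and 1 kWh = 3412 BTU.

Heat load = 170 therm × 100,000 = 17,000,000 BTU
Gas: input = 17,000,000 / 0.74 = 22,972,973 BTU = 229.7 therm → 229.7 × €2.42 = €555.95
Heat pump: 17,000,000 BTU / 3412 = 4,982 kWh heat; / 2.5 = 1,993 kWh in → × €0.0770 = €153.46
Difference = |€555.95 − €153.46| = €402.49 ≈ €402

€402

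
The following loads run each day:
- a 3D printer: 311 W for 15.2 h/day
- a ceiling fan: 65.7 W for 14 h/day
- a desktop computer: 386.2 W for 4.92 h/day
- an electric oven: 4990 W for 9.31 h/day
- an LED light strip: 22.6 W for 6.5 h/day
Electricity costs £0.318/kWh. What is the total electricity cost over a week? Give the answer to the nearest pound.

3D printer: 311 W × 15.2 h × 7 d = 33,090 Wh = 33.09 kWh
ceiling fan: 65.7 W × 14 h × 7 d = 6,439 Wh = 6.439 kWh
desktop computer: 386.2 W × 4.92 h × 7 d = 13,301 Wh = 13.3 kWh
electric oven: 4990 W × 9.31 h × 7 d = 325,198 Wh = 325.2 kWh
LED light strip: 22.6 W × 6.5 h × 7 d = 1,028 Wh = 1.028 kWh
Total energy = 33.09 + 6.439 + 13.3 + 325.2 + 1.028 = 379.1 kWh
Cost = 379.1 kWh × £0.318 = £120.54 ≈ £121

£121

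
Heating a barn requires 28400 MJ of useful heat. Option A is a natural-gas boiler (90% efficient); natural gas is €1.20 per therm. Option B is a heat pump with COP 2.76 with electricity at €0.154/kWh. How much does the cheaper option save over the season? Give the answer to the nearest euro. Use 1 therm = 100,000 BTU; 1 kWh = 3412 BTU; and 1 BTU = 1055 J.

€81

Heat load = 28400 MJ = 28,400,000,000 J / 1055 = 26,919,431 BTU
Gas: input = 26,919,431 / 0.90 = 29,910,479 BTU = 299.1 therm → 299.1 × €1.20 = €358.93
Heat pump: 26,919,431 BTU / 3412 = 7,890 kWh heat; / 2.76 = 2,859 kWh in → × €0.154 = €440.22
Difference = |€358.93 − €440.22| = €81.29 ≈ €81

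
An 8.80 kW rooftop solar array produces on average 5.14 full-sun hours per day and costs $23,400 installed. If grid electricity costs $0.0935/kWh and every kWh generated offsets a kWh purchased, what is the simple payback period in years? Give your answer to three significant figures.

Daily generation = 8.80 kW × 5.14 h = 45.23 kWh
Annual generation = 45.23 × 365 = 16510 kWh
Annual savings = 16510 × $0.0935 = $1,543.66
Payback = $23,400 / $1,543.66 = 15.2 years

15.2 years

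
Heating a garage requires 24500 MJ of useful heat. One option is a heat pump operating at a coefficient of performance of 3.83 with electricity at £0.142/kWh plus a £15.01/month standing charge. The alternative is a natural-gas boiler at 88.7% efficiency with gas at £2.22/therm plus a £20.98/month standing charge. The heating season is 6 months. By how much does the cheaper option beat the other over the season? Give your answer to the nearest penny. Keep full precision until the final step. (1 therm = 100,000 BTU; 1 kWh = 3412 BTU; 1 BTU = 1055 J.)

Heat load = 24500 MJ = 24,500,000,000 J / 1055 = 23,222,749 BTU
Gas: input = 23,222,749 / 0.887 = 26,181,228 BTU = 261.8 therm → 261.8 × £2.22 = £581.22; + 6 × £20.98 standing = £707.10
Heat pump: 23,222,749 BTU / 3412 = 6,806 kWh heat; / 3.83 = 1,777 kWh in → × £0.142 = £252.34; + 6 × £15.01 standing = £342.40
Difference = |£707.10 − £342.40| = £364.70

£364.70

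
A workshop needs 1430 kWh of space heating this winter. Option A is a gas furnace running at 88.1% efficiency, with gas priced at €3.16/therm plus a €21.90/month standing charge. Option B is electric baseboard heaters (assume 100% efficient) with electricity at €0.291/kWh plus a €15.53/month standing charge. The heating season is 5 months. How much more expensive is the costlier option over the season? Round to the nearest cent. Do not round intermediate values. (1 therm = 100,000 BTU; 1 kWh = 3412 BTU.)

€209.27

Heat load = 1430 kWh × 3412 = 4,879,160 BTU
Gas: input = 4,879,160 / 0.881 = 5,538,207 BTU = 55.38 therm → 55.38 × €3.16 = €175.01; + 5 × €21.90 standing = €284.51
Electric: 4,879,160 BTU / 3412 = 1,430 kWh → × €0.291 = €416.13; + 5 × €15.53 standing = €493.78
Difference = |€284.51 − €493.78| = €209.27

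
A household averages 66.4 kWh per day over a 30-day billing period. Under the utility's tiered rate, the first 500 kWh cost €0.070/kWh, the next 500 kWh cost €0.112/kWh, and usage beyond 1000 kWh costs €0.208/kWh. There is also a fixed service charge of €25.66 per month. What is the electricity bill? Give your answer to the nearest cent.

€323.00

Usage = 66.4 kWh/day × 30 days = 1992 kWh
First 500 kWh × €0.070 = €35.00
Next 500 kWh × €0.112 = €56.00
Remaining 992 kWh × €0.208 = €206.34
Energy charge = €297.34; + service €25.66 = €323.00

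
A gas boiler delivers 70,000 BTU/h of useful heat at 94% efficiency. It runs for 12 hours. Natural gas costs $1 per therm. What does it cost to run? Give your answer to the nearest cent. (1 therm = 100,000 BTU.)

$8.94

Heat delivered = 70,000 BTU/h × 12 h = 840,000 BTU
Gas input = 840,000 / 0.94 = 893,617 BTU
= 893,617 / 100,000 = 8.936 therm
Cost = 8.936 × $1/therm = $8.94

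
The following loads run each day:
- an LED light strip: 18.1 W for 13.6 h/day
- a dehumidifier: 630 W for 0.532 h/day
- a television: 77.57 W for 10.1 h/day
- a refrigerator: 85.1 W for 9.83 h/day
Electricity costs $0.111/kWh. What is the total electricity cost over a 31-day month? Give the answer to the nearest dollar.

$8

LED light strip: 18.1 W × 13.6 h × 31 d = 7,631 Wh = 7.631 kWh
dehumidifier: 630 W × 0.532 h × 31 d = 10,390 Wh = 10.39 kWh
television: 77.57 W × 10.1 h × 31 d = 24,287 Wh = 24.29 kWh
refrigerator: 85.1 W × 9.83 h × 31 d = 25,933 Wh = 25.93 kWh
Total energy = 7.631 + 10.39 + 24.29 + 25.93 = 68.24 kWh
Cost = 68.24 kWh × $0.111 = $7.57 ≈ $8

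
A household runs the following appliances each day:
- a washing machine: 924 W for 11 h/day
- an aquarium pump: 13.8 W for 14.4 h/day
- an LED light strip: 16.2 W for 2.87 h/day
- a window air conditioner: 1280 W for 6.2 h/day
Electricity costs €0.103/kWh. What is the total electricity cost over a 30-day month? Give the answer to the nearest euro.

washing machine: 924 W × 11 h × 30 d = 304,920 Wh = 304.9 kWh
aquarium pump: 13.8 W × 14.4 h × 30 d = 5,962 Wh = 5.962 kWh
LED light strip: 16.2 W × 2.87 h × 30 d = 1,395 Wh = 1.395 kWh
window air conditioner: 1280 W × 6.2 h × 30 d = 238,080 Wh = 238.1 kWh
Total energy = 304.9 + 5.962 + 1.395 + 238.1 = 550.4 kWh
Cost = 550.4 kWh × €0.103 = €56.69 ≈ €57

€57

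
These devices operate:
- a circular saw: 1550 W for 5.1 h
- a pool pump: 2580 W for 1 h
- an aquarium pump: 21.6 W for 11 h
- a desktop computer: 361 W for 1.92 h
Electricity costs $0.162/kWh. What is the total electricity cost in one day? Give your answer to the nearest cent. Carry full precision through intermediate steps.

$1.85

circular saw: 1550 W × 5.1 h = 7,905 Wh = 7.905 kWh
pool pump: 2580 W × 1 h = 2,580 Wh = 2.58 kWh
aquarium pump: 21.6 W × 11 h = 238 Wh = 0.2376 kWh
desktop computer: 361 W × 1.92 h = 693 Wh = 0.6931 kWh
Total energy = 7.905 + 2.58 + 0.2376 + 0.6931 = 11.42 kWh
Cost = 11.42 kWh × $0.162 = $1.85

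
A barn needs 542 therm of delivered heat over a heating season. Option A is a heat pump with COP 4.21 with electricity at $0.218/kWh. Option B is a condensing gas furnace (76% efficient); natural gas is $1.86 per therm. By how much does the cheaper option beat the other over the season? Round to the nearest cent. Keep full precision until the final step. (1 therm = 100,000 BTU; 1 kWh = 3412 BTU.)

$503.92

Heat load = 542 therm × 100,000 = 54,200,000 BTU
Gas: input = 54,200,000 / 0.76 = 71,315,789 BTU = 713.2 therm → 713.2 × $1.86 = $1,326.47
Heat pump: 54,200,000 BTU / 3412 = 15,890 kWh heat; / 4.21 = 3,773 kWh in → × $0.218 = $822.55
Difference = |$1,326.47 − $822.55| = $503.92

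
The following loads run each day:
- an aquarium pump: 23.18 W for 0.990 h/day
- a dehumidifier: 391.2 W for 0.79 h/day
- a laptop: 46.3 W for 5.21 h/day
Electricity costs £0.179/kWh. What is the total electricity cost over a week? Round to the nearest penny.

£0.72

aquarium pump: 23.18 W × 0.990 h × 7 d = 161 Wh = 0.1606 kWh
dehumidifier: 391.2 W × 0.79 h × 7 d = 2,163 Wh = 2.163 kWh
laptop: 46.3 W × 5.21 h × 7 d = 1,689 Wh = 1.689 kWh
Total energy = 0.1606 + 2.163 + 1.689 = 4.013 kWh
Cost = 4.013 kWh × £0.179 = £0.72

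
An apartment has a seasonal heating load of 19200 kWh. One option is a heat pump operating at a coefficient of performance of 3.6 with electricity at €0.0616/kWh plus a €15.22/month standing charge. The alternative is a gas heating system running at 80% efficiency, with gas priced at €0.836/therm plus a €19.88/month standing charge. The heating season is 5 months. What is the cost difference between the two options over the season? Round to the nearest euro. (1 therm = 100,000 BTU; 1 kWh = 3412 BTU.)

€379

Heat load = 19200 kWh × 3412 = 65,510,400 BTU
Gas: input = 65,510,400 / 0.80 = 81,888,000 BTU = 818.9 therm → 818.9 × €0.836 = €684.58; + 5 × €19.88 standing = €783.98
Heat pump: 65,510,400 BTU / 3412 = 19,200 kWh heat; / 3.6 = 5,333 kWh in → × €0.0616 = €328.53; + 5 × €15.22 standing = €404.63
Difference = |€783.98 − €404.63| = €379.35 ≈ €379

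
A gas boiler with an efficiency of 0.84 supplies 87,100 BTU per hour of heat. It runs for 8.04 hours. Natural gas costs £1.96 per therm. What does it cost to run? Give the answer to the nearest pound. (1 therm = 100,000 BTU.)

£16

Heat delivered = 87,100 BTU/h × 8.04 h = 700,284 BTU
Gas input = 700,284 / 0.84 = 833,671 BTU
= 833,671 / 100,000 = 8.337 therm
Cost = 8.337 × £1.96/therm = £16.34 ≈ £16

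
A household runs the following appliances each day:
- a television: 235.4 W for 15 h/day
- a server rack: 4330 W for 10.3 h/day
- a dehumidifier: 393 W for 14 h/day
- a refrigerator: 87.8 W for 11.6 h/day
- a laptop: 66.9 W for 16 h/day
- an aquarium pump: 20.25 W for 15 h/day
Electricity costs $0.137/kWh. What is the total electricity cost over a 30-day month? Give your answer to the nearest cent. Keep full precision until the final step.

television: 235.4 W × 15 h × 30 d = 105,930 Wh = 105.9 kWh
server rack: 4330 W × 10.3 h × 30 d = 1,337,970 Wh = 1,338 kWh
dehumidifier: 393 W × 14 h × 30 d = 165,060 Wh = 165.1 kWh
refrigerator: 87.8 W × 11.6 h × 30 d = 30,554 Wh = 30.55 kWh
laptop: 66.9 W × 16 h × 30 d = 32,112 Wh = 32.11 kWh
aquarium pump: 20.25 W × 15 h × 30 d = 9,112 Wh = 9.113 kWh
Total energy = 105.9 + 1,338 + 165.1 + 30.55 + 32.11 + 9.113 = 1,681 kWh
Cost = 1,681 kWh × $0.137 = $230.26

$230.26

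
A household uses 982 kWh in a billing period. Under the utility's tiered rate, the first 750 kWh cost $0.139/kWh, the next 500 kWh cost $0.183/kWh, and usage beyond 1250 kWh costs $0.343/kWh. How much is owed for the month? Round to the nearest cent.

$146.71

First 750 kWh × $0.139 = $104.25
Next 232 kWh × $0.183 = $42.46
Remaining tier: 0 kWh (not reached)
Total = $146.71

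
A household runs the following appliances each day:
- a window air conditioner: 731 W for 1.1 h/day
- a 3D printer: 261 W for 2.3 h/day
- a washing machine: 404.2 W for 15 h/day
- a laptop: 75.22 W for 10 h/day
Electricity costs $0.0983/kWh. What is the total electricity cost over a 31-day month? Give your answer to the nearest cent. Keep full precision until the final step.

window air conditioner: 731 W × 1.1 h × 31 d = 24,927 Wh = 24.93 kWh
3D printer: 261 W × 2.3 h × 31 d = 18,609 Wh = 18.61 kWh
washing machine: 404.2 W × 15 h × 31 d = 187,953 Wh = 188 kWh
laptop: 75.22 W × 10 h × 31 d = 23,318 Wh = 23.32 kWh
Total energy = 24.93 + 18.61 + 188 + 23.32 = 254.8 kWh
Cost = 254.8 kWh × $0.0983 = $25.05

$25.05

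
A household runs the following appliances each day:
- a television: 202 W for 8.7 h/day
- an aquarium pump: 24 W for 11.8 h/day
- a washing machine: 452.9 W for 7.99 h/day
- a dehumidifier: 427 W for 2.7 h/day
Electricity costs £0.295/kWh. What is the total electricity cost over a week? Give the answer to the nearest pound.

£14

television: 202 W × 8.7 h × 7 d = 12,302 Wh = 12.3 kWh
aquarium pump: 24 W × 11.8 h × 7 d = 1,982 Wh = 1.982 kWh
washing machine: 452.9 W × 7.99 h × 7 d = 25,331 Wh = 25.33 kWh
dehumidifier: 427 W × 2.7 h × 7 d = 8,070 Wh = 8.07 kWh
Total energy = 12.3 + 1.982 + 25.33 + 8.07 = 47.69 kWh
Cost = 47.69 kWh × £0.295 = £14.07 ≈ £14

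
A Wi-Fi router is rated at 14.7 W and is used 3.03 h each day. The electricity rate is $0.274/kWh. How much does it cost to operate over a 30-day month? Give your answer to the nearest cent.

$0.37

Energy = 14.7 W × 3.03 h/day × 30 days = 1,336 Wh = 1.336 kWh
Cost = 1.336 kWh × $0.274/kWh = $0.37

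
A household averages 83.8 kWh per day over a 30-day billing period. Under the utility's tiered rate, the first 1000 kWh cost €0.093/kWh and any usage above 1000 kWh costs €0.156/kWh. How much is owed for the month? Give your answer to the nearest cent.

€329.18

Usage = 83.8 kWh/day × 30 days = 2514 kWh
First 1000 kWh × €0.093 = €93.00
Remaining 1514 kWh × €0.156 = €236.18
Total = €329.18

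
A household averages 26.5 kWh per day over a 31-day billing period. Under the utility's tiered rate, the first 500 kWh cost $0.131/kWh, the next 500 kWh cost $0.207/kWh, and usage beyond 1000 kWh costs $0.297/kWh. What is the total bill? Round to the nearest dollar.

Usage = 26.5 kWh/day × 31 days = 821.5 kWh
First 500 kWh × $0.131 = $65.50
Next 321.5 kWh × $0.207 = $66.55
Remaining tier: 0 kWh (not reached)
Total = $132.05 ≈ $132

$132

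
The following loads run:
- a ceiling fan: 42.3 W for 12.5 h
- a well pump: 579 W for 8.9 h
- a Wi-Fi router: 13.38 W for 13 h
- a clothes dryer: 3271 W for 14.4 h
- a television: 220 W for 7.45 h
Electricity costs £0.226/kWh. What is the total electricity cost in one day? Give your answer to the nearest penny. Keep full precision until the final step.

£12.34

ceiling fan: 42.3 W × 12.5 h = 529 Wh = 0.5288 kWh
well pump: 579 W × 8.9 h = 5,153 Wh = 5.153 kWh
Wi-Fi router: 13.38 W × 13 h = 174 Wh = 0.1739 kWh
clothes dryer: 3271 W × 14.4 h = 47,102 Wh = 47.1 kWh
television: 220 W × 7.45 h = 1,639 Wh = 1.639 kWh
Total energy = 0.5288 + 5.153 + 0.1739 + 47.1 + 1.639 = 54.6 kWh
Cost = 54.6 kWh × £0.226 = £12.34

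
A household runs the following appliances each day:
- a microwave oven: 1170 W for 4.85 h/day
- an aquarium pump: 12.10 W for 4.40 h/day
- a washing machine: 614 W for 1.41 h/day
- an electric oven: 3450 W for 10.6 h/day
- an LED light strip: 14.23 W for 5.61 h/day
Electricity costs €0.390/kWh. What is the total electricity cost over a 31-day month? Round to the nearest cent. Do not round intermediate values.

€522.81

microwave oven: 1170 W × 4.85 h × 31 d = 175,910 Wh = 175.9 kWh
aquarium pump: 12.10 W × 4.40 h × 31 d = 1,650 Wh = 1.65 kWh
washing machine: 614 W × 1.41 h × 31 d = 26,838 Wh = 26.84 kWh
electric oven: 3450 W × 10.6 h × 31 d = 1,133,670 Wh = 1,134 kWh
LED light strip: 14.23 W × 5.61 h × 31 d = 2,475 Wh = 2.475 kWh
Total energy = 175.9 + 1.65 + 26.84 + 1,134 + 2.475 = 1,341 kWh
Cost = 1,341 kWh × €0.390 = €522.81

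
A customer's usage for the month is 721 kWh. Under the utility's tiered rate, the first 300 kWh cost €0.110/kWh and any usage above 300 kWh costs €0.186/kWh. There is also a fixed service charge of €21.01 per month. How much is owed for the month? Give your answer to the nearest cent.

First 300 kWh × €0.110 = €33.00
Remaining 421 kWh × €0.186 = €78.31
Energy charge = €111.31; + service €21.01 = €132.32

€132.32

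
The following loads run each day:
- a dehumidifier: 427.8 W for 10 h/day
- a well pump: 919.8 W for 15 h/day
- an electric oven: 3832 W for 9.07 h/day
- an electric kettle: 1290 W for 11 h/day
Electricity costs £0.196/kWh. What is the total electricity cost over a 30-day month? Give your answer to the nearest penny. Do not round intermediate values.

dehumidifier: 427.8 W × 10 h × 30 d = 128,340 Wh = 128.3 kWh
well pump: 919.8 W × 15 h × 30 d = 413,910 Wh = 413.9 kWh
electric oven: 3832 W × 9.07 h × 30 d = 1,042,687 Wh = 1,043 kWh
electric kettle: 1290 W × 11 h × 30 d = 425,700 Wh = 425.7 kWh
Total energy = 128.3 + 413.9 + 1,043 + 425.7 = 2,011 kWh
Cost = 2,011 kWh × £0.196 = £394.08

£394.08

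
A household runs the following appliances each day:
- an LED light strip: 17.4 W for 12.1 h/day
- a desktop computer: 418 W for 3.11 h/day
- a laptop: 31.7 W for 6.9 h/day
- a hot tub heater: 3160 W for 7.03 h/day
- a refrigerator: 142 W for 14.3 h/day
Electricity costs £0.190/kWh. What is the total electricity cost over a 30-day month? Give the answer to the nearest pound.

LED light strip: 17.4 W × 12.1 h × 30 d = 6,316 Wh = 6.316 kWh
desktop computer: 418 W × 3.11 h × 30 d = 38,999 Wh = 39 kWh
laptop: 31.7 W × 6.9 h × 30 d = 6,562 Wh = 6.562 kWh
hot tub heater: 3160 W × 7.03 h × 30 d = 666,444 Wh = 666.4 kWh
refrigerator: 142 W × 14.3 h × 30 d = 60,918 Wh = 60.92 kWh
Total energy = 6.316 + 39 + 6.562 + 666.4 + 60.92 = 779.2 kWh
Cost = 779.2 kWh × £0.190 = £148.06 ≈ £148

£148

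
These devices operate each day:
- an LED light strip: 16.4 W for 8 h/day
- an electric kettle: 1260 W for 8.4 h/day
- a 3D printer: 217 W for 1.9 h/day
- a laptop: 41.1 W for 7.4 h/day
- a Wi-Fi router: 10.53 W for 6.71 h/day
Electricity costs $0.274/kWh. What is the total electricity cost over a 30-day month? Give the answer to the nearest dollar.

LED light strip: 16.4 W × 8 h × 30 d = 3,936 Wh = 3.936 kWh
electric kettle: 1260 W × 8.4 h × 30 d = 317,520 Wh = 317.5 kWh
3D printer: 217 W × 1.9 h × 30 d = 12,369 Wh = 12.37 kWh
laptop: 41.1 W × 7.4 h × 30 d = 9,124 Wh = 9.124 kWh
Wi-Fi router: 10.53 W × 6.71 h × 30 d = 2,120 Wh = 2.12 kWh
Total energy = 3.936 + 317.5 + 12.37 + 9.124 + 2.12 = 345.1 kWh
Cost = 345.1 kWh × $0.274 = $94.55 ≈ $95

$95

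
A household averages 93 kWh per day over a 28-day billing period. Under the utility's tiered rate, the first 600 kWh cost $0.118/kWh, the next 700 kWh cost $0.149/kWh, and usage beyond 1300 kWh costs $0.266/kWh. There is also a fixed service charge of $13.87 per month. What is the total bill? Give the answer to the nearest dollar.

Usage = 93 kWh/day × 28 days = 2604 kWh
First 600 kWh × $0.118 = $70.80
Next 700 kWh × $0.149 = $104.30
Remaining 1304 kWh × $0.266 = $346.86
Energy charge = $521.96; + service $13.87 = $535.83 ≈ $536

$536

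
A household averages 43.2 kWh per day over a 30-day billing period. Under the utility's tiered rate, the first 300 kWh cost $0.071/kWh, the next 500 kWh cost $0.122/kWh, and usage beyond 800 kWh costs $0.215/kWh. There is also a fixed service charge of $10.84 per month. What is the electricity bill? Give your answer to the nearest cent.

$199.78

Usage = 43.2 kWh/day × 30 days = 1296 kWh
First 300 kWh × $0.071 = $21.30
Next 500 kWh × $0.122 = $61.00
Remaining 496 kWh × $0.215 = $106.64
Energy charge = $188.94; + service $10.84 = $199.78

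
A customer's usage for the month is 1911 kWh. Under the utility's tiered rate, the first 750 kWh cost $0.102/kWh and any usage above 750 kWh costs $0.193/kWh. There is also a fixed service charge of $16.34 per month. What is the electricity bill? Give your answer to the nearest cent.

$316.91

First 750 kWh × $0.102 = $76.50
Remaining 1161 kWh × $0.193 = $224.07
Energy charge = $300.57; + service $16.34 = $316.91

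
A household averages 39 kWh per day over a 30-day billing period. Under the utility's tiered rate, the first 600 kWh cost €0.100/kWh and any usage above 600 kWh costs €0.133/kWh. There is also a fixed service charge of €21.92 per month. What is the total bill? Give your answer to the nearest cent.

€157.73

Usage = 39 kWh/day × 30 days = 1170 kWh
First 600 kWh × €0.100 = €60.00
Remaining 570 kWh × €0.133 = €75.81
Energy charge = €135.81; + service €21.92 = €157.73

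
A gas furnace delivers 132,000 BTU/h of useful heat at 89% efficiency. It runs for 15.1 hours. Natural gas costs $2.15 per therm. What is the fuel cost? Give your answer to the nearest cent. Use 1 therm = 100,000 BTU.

Heat delivered = 132,000 BTU/h × 15.1 h = 1,993,200 BTU
Gas input = 1,993,200 / 0.89 = 2,239,551 BTU
= 2,239,551 / 100,000 = 22.4 therm
Cost = 22.4 × $2.15/therm = $48.15

$48.15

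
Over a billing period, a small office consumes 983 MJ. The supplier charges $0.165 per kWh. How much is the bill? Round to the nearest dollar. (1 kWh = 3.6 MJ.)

$45

983 MJ × (0.27778 kWh/MJ) = 273.1 kWh
Cost = 273.1 kWh × $0.165/kWh = $45.05 ≈ $45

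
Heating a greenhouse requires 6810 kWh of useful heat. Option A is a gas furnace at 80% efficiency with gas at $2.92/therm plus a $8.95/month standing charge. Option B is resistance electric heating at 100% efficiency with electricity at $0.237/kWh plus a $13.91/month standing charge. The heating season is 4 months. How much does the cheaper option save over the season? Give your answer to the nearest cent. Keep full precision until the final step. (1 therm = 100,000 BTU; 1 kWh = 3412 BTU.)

$785.71

Heat load = 6810 kWh × 3412 = 23,235,720 BTU
Gas: input = 23,235,720 / 0.80 = 29,044,650 BTU = 290.4 therm → 290.4 × $2.92 = $848.10; + 4 × $8.95 standing = $883.90
Electric: 23,235,720 BTU / 3412 = 6,810 kWh → × $0.237 = $1,613.97; + 4 × $13.91 standing = $1,669.61
Difference = |$883.90 − $1,669.61| = $785.71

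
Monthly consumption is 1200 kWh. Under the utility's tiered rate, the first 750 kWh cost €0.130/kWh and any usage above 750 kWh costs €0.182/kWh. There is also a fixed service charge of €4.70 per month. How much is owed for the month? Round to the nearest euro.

€184

First 750 kWh × €0.130 = €97.50
Remaining 450 kWh × €0.182 = €81.90
Energy charge = €179.40; + service €4.70 = €184.10 ≈ €184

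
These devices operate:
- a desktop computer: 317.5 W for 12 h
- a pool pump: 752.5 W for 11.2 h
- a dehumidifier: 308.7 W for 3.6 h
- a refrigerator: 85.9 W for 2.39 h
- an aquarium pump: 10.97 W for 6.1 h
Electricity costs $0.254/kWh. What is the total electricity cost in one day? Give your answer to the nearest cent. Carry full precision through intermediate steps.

$3.46

desktop computer: 317.5 W × 12 h = 3,810 Wh = 3.81 kWh
pool pump: 752.5 W × 11.2 h = 8,428 Wh = 8.428 kWh
dehumidifier: 308.7 W × 3.6 h = 1,111 Wh = 1.111 kWh
refrigerator: 85.9 W × 2.39 h = 205 Wh = 0.2053 kWh
aquarium pump: 10.97 W × 6.1 h = 67 Wh = 0.06692 kWh
Total energy = 3.81 + 8.428 + 1.111 + 0.2053 + 0.06692 = 13.62 kWh
Cost = 13.62 kWh × $0.254 = $3.46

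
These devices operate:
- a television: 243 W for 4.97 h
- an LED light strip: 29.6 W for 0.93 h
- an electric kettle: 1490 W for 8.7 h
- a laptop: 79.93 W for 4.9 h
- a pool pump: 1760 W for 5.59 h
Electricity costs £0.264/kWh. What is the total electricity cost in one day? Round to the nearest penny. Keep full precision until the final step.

television: 243 W × 4.97 h = 1,208 Wh = 1.208 kWh
LED light strip: 29.6 W × 0.93 h = 28 Wh = 0.02753 kWh
electric kettle: 1490 W × 8.7 h = 12,963 Wh = 12.96 kWh
laptop: 79.93 W × 4.9 h = 392 Wh = 0.3917 kWh
pool pump: 1760 W × 5.59 h = 9,838 Wh = 9.838 kWh
Total energy = 1.208 + 0.02753 + 12.96 + 0.3917 + 9.838 = 24.43 kWh
Cost = 24.43 kWh × £0.264 = £6.45

£6.45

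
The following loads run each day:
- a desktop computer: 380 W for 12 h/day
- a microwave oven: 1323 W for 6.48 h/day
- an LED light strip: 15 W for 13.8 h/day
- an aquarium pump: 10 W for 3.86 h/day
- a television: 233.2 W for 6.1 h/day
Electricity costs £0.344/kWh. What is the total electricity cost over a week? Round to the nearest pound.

desktop computer: 380 W × 12 h × 7 d = 31,920 Wh = 31.92 kWh
microwave oven: 1323 W × 6.48 h × 7 d = 60,011 Wh = 60.01 kWh
LED light strip: 15 W × 13.8 h × 7 d = 1,449 Wh = 1.449 kWh
aquarium pump: 10 W × 3.86 h × 7 d = 270 Wh = 0.2702 kWh
television: 233.2 W × 6.1 h × 7 d = 9,958 Wh = 9.958 kWh
Total energy = 31.92 + 60.01 + 1.449 + 0.2702 + 9.958 = 103.6 kWh
Cost = 103.6 kWh × £0.344 = £35.64 ≈ £36

£36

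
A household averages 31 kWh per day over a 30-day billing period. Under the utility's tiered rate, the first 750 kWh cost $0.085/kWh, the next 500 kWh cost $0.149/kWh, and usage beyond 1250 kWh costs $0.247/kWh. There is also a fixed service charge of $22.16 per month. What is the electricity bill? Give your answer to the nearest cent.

$112.73

Usage = 31 kWh/day × 30 days = 930 kWh
First 750 kWh × $0.085 = $63.75
Next 180 kWh × $0.149 = $26.82
Remaining tier: 0 kWh (not reached)
Energy charge = $90.57; + service $22.16 = $112.73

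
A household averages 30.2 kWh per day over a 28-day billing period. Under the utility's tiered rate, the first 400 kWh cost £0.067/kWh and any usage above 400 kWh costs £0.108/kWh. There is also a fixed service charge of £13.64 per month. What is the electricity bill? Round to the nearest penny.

£88.56

Usage = 30.2 kWh/day × 28 days = 845.6 kWh
First 400 kWh × £0.067 = £26.80
Remaining 445.6 kWh × £0.108 = £48.12
Energy charge = £74.92; + service £13.64 = £88.56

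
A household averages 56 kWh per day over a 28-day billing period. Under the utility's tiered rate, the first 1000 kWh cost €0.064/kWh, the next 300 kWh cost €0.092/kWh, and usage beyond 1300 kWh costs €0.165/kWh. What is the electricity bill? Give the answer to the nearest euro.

€136

Usage = 56 kWh/day × 28 days = 1568 kWh
First 1000 kWh × €0.064 = €64.00
Next 300 kWh × €0.092 = €27.60
Remaining 268 kWh × €0.165 = €44.22
Total = €135.82 ≈ €136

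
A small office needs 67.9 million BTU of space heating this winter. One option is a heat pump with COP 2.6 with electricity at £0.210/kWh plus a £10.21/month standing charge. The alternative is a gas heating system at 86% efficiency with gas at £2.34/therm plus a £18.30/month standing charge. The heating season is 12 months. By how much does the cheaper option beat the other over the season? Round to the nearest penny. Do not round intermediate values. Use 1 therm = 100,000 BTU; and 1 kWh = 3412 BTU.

Heat load = 67.9 × 10⁶ BTU = 67,900,000 BTU
Gas: input = 67,900,000 / 0.86 = 78,953,488 BTU = 789.5 therm → 789.5 × £2.34 = £1,847.51; + 12 × £18.30 standing = £2,067.11
Heat pump: 67,900,000 BTU / 3412 = 19,900 kWh heat; / 2.6 = 7,654 kWh in → × £0.210 = £1,607.34; + 12 × £10.21 standing = £1,729.86
Difference = |£2,067.11 − £1,729.86| = £337.26

£337.26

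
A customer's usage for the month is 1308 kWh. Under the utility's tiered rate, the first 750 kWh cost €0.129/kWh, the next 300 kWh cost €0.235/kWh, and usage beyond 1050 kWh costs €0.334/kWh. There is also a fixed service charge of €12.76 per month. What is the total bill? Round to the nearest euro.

First 750 kWh × €0.129 = €96.75
Next 300 kWh × €0.235 = €70.50
Remaining 258 kWh × €0.334 = €86.17
Energy charge = €253.42; + service €12.76 = €266.18 ≈ €266

€266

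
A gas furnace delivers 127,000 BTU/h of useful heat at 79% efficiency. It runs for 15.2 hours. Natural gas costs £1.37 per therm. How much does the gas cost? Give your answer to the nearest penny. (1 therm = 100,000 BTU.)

Heat delivered = 127,000 BTU/h × 15.2 h = 1,930,400 BTU
Gas input = 1,930,400 / 0.79 = 2,443,544 BTU
= 2,443,544 / 100,000 = 24.44 therm
Cost = 24.44 × £1.37/therm = £33.48

£33.48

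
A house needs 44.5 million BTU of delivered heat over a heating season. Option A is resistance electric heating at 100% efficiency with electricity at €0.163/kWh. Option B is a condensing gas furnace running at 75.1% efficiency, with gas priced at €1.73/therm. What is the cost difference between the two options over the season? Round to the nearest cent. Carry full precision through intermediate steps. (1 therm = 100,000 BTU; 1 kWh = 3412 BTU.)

Heat load = 44.5 × 10⁶ BTU = 44,500,000 BTU
Gas: input = 44,500,000 / 0.751 = 59,254,328 BTU = 592.5 therm → 592.5 × €1.73 = €1,025.10
Electric: 44,500,000 BTU / 3412 = 13,040 kWh → × €0.163 = €2,125.88
Difference = |€1,025.10 − €2,125.88| = €1,100.78

€1100.78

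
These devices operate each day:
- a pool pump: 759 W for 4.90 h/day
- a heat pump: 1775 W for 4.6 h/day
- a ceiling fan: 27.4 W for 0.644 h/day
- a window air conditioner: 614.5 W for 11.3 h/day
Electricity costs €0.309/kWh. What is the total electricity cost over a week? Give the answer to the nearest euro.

pool pump: 759 W × 4.90 h × 7 d = 26,034 Wh = 26.03 kWh
heat pump: 1775 W × 4.6 h × 7 d = 57,155 Wh = 57.15 kWh
ceiling fan: 27.4 W × 0.644 h × 7 d = 124 Wh = 0.1235 kWh
window air conditioner: 614.5 W × 11.3 h × 7 d = 48,607 Wh = 48.61 kWh
Total energy = 26.03 + 57.15 + 0.1235 + 48.61 = 131.9 kWh
Cost = 131.9 kWh × €0.309 = €40.76 ≈ €41

€41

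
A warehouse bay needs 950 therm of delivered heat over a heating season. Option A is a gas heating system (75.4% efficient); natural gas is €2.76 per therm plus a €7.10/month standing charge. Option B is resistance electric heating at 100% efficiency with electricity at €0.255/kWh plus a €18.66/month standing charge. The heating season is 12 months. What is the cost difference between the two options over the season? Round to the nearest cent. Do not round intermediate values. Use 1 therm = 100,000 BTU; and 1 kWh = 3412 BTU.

Heat load = 950 therm × 100,000 = 95,000,000 BTU
Gas: input = 95,000,000 / 0.754 = 125,994,695 BTU = 1,260 therm → 1,260 × €2.76 = €3,477.45; + 12 × €7.10 standing = €3,562.65
Electric: 95,000,000 BTU / 3412 = 27,840 kWh → × €0.255 = €7,099.94; + 12 × €18.66 standing = €7,323.86
Difference = |€3,562.65 − €7,323.86| = €3,761.21

€3761.21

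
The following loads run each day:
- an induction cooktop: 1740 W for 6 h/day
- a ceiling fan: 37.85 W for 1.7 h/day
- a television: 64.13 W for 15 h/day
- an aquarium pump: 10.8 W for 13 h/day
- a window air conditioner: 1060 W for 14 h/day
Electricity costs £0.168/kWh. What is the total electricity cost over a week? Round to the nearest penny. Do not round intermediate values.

£31.10

induction cooktop: 1740 W × 6 h × 7 d = 73,080 Wh = 73.08 kWh
ceiling fan: 37.85 W × 1.7 h × 7 d = 450 Wh = 0.4504 kWh
television: 64.13 W × 15 h × 7 d = 6,734 Wh = 6.734 kWh
aquarium pump: 10.8 W × 13 h × 7 d = 983 Wh = 0.9828 kWh
window air conditioner: 1060 W × 14 h × 7 d = 103,880 Wh = 103.9 kWh
Total energy = 73.08 + 0.4504 + 6.734 + 0.9828 + 103.9 = 185.1 kWh
Cost = 185.1 kWh × £0.168 = £31.10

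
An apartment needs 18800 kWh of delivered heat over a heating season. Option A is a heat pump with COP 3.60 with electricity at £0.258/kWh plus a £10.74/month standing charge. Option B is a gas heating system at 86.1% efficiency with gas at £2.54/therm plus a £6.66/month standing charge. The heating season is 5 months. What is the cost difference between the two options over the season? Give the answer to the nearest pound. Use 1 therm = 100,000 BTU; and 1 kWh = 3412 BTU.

Heat load = 18800 kWh × 3412 = 64,145,600 BTU
Gas: input = 64,145,600 / 0.861 = 74,501,278 BTU = 745 therm → 745 × £2.54 = £1,892.33; + 5 × £6.66 standing = £1,925.63
Heat pump: 64,145,600 BTU / 3412 = 18,800 kWh heat; / 3.60 = 5,222 kWh in → × £0.258 = £1,347.33; + 5 × £10.74 standing = £1,401.03
Difference = |£1,925.63 − £1,401.03| = £524.60 ≈ £525

£525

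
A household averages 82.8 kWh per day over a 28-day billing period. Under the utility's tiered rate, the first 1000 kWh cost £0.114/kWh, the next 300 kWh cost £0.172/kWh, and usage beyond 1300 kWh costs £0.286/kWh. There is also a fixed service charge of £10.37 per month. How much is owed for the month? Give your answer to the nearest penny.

£467.23

Usage = 82.8 kWh/day × 28 days = 2318.4 kWh
First 1000 kWh × £0.114 = £114.00
Next 300 kWh × £0.172 = £51.60
Remaining 1018.4 kWh × £0.286 = £291.26
Energy charge = £456.86; + service £10.37 = £467.23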